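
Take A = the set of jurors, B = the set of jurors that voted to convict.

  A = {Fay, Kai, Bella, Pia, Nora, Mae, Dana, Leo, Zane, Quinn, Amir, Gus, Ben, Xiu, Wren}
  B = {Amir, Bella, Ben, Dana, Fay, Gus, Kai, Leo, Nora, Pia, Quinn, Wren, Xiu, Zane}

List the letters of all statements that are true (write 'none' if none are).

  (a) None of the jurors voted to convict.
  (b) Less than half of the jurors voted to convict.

|A| = 15, |A ∩ B| = 14, |A ∖ B| = 1.
(a) A ∩ B = ∅ (|A ∩ B| = 0): fails.
(b) |A ∩ B| < |A ∖ B|: fails.

none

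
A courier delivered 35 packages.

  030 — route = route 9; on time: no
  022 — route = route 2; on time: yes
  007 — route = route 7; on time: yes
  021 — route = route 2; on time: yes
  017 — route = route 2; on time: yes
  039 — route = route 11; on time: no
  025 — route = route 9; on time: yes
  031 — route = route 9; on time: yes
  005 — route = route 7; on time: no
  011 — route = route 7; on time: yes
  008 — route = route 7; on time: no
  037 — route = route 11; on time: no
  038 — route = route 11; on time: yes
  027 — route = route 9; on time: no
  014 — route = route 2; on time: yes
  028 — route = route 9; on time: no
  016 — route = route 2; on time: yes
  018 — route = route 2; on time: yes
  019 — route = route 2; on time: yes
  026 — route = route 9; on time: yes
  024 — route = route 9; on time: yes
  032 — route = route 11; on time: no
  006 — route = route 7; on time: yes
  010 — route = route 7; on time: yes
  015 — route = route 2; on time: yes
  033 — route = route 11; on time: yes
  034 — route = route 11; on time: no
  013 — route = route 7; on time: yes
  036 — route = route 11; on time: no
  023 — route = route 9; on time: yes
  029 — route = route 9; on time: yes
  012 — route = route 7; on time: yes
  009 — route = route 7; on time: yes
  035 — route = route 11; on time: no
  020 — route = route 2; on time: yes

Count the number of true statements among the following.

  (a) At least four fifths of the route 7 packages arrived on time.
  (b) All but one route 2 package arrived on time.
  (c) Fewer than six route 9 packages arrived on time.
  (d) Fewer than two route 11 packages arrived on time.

0

(a) route 7: |A| = 9, |A ∩ B| = 7; needs |A ∩ B| / |A| ≥ 4/5 — false.
(b) route 2: |A| = 9, |A ∩ B| = 9; needs |A ∖ B| = 1 — false.
(c) route 9: |A| = 9, |A ∩ B| = 6; needs |A ∩ B| < 6 — false.
(d) route 11: |A| = 8, |A ∩ B| = 2; needs |A ∩ B| < 2 — false.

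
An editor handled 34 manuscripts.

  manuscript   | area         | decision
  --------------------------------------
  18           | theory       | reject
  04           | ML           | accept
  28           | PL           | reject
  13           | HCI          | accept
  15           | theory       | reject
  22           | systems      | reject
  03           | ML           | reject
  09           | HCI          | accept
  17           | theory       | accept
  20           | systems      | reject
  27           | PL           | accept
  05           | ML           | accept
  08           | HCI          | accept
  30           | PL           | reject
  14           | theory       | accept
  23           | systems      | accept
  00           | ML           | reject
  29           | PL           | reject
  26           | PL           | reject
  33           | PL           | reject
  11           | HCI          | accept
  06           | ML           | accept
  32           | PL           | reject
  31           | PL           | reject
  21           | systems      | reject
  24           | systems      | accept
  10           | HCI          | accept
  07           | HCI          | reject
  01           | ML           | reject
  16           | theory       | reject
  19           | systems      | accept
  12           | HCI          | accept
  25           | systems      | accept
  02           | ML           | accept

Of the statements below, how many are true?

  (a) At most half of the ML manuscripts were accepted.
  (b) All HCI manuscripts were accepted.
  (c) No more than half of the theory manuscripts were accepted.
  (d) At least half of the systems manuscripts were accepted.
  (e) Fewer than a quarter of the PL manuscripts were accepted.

(a) ML: |A| = 7, |A ∩ B| = 4; needs |A ∩ B| ≤ |A ∖ B| — false.
(b) HCI: |A| = 7, |A ∩ B| = 6; needs A ⊆ B, i.e. every element of A is in B (|A ∖ B| = 0) — false.
(c) theory: |A| = 5, |A ∩ B| = 2; needs |A ∩ B| ≤ |A ∖ B| — true.
(d) systems: |A| = 7, |A ∩ B| = 4; needs |A ∩ B| ≥ |A ∖ B| — true.
(e) PL: |A| = 8, |A ∩ B| = 1; needs |A ∩ B| / |A| < 1/4 — true.

3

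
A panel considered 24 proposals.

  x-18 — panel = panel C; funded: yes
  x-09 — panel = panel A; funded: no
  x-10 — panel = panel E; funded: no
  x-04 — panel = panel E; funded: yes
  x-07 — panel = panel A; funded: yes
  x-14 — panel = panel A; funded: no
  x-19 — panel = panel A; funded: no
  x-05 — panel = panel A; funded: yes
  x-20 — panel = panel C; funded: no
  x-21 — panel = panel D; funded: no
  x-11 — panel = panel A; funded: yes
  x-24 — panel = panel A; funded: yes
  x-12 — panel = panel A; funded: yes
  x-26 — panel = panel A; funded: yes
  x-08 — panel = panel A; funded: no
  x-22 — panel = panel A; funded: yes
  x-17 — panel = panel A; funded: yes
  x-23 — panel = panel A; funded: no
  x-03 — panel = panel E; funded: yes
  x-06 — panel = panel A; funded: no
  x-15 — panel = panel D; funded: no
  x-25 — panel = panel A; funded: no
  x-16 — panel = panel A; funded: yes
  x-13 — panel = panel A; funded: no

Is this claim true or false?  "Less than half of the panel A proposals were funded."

Truth condition: |A ∩ B| < |A ∖ B|.
|A| = 17, |A ∩ B| = 9, |A ∖ B| = 8.
9 > 8, so the statement is false.

False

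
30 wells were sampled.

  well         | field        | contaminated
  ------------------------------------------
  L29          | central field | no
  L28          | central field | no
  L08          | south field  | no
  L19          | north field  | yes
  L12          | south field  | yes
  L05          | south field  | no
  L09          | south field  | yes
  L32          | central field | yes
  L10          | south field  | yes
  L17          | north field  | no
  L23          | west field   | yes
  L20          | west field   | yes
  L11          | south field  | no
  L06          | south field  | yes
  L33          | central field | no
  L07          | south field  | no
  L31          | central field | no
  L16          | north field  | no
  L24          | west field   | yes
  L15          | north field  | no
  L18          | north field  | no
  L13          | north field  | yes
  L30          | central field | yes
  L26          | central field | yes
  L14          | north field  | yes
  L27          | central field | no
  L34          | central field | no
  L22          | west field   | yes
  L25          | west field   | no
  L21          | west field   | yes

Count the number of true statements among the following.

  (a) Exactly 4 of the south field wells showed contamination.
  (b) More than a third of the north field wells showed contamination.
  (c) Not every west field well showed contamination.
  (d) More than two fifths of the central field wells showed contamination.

(a) south field: |A| = 8, |A ∩ B| = 4; needs |A ∩ B| = 4 — true.
(b) north field: |A| = 7, |A ∩ B| = 3; needs |A ∩ B| / |A| > 1/3 — true.
(c) west field: |A| = 6, |A ∩ B| = 5; needs A ⊄ B (|A ∖ B| ≥ 1) — true.
(d) central field: |A| = 9, |A ∩ B| = 3; needs |A ∩ B| / |A| > 2/5 — false.

3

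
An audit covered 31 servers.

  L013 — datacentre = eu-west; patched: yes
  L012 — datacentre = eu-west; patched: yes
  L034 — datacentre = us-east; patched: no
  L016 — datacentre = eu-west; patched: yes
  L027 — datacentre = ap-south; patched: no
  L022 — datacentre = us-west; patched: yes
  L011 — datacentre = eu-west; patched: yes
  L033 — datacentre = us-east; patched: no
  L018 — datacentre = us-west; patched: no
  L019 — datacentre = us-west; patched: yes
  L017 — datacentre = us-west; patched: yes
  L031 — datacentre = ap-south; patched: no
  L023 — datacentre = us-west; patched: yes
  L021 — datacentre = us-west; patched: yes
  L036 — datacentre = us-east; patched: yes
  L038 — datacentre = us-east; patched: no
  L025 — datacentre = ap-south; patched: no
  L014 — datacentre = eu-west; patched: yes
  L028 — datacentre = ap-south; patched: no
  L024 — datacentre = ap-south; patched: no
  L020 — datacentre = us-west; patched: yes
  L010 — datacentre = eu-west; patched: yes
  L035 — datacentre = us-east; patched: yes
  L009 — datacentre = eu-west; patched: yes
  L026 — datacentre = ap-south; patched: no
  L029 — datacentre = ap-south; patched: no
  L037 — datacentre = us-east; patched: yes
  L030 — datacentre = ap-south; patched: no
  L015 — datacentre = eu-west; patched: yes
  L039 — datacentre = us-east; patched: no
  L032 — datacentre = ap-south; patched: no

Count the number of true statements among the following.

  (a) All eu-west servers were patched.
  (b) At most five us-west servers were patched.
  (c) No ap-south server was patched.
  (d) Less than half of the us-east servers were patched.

(a) eu-west: |A| = 8, |A ∩ B| = 8; needs A ⊆ B, i.e. every element of A is in B (|A ∖ B| = 0) — true.
(b) us-west: |A| = 7, |A ∩ B| = 6; needs |A ∩ B| ≤ 5 — false.
(c) ap-south: |A| = 9, |A ∩ B| = 0; needs A ∩ B = ∅ (|A ∩ B| = 0) — true.
(d) us-east: |A| = 7, |A ∩ B| = 3; needs |A ∩ B| < |A ∖ B| — true.

3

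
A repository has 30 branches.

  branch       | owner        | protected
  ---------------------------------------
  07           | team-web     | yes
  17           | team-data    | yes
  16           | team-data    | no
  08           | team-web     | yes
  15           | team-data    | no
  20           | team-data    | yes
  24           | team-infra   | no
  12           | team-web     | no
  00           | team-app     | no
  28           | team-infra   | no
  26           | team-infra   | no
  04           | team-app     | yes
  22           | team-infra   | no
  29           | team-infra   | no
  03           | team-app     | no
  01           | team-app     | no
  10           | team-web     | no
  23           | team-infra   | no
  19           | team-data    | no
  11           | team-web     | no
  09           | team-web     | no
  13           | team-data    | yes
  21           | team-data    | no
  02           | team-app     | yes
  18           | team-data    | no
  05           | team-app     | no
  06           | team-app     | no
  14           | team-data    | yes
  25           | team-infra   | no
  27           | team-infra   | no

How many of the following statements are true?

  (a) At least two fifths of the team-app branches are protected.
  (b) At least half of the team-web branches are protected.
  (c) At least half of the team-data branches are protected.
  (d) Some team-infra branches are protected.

0

(a) team-app: |A| = 7, |A ∩ B| = 2; needs |A ∩ B| / |A| ≥ 2/5 — false.
(b) team-web: |A| = 6, |A ∩ B| = 2; needs |A ∩ B| ≥ |A ∖ B| — false.
(c) team-data: |A| = 9, |A ∩ B| = 4; needs |A ∩ B| ≥ |A ∖ B| — false.
(d) team-infra: |A| = 8, |A ∩ B| = 0; needs A ∩ B ≠ ∅ (|A ∩ B| ≥ 1) — false.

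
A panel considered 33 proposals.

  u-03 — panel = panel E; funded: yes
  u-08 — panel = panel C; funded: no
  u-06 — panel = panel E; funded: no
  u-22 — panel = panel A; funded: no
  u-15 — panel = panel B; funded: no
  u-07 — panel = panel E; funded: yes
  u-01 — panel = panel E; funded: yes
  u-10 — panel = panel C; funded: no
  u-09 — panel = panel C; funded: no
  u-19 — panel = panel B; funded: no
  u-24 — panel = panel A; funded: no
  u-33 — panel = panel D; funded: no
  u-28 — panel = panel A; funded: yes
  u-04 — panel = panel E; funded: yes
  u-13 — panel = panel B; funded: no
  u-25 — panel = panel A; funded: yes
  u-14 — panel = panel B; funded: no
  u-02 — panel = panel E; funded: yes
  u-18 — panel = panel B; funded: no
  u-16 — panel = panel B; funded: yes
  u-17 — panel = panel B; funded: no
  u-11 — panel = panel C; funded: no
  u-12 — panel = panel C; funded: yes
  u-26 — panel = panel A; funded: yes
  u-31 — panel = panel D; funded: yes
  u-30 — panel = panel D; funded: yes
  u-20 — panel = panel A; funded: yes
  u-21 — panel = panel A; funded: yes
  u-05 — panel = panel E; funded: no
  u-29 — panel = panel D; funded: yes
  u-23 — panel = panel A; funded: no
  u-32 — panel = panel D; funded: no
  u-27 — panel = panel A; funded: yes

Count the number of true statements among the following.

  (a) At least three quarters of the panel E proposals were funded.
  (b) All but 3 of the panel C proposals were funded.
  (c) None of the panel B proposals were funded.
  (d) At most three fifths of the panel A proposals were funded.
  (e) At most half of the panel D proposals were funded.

0

(a) panel E: |A| = 7, |A ∩ B| = 5; needs |A ∩ B| / |A| ≥ 3/4 — false.
(b) panel C: |A| = 5, |A ∩ B| = 1; needs |A ∖ B| = 3 — false.
(c) panel B: |A| = 7, |A ∩ B| = 1; needs A ∩ B = ∅ (|A ∩ B| = 0) — false.
(d) panel A: |A| = 9, |A ∩ B| = 6; needs |A ∩ B| / |A| ≤ 3/5 — false.
(e) panel D: |A| = 5, |A ∩ B| = 3; needs |A ∩ B| ≤ |A ∖ B| — false.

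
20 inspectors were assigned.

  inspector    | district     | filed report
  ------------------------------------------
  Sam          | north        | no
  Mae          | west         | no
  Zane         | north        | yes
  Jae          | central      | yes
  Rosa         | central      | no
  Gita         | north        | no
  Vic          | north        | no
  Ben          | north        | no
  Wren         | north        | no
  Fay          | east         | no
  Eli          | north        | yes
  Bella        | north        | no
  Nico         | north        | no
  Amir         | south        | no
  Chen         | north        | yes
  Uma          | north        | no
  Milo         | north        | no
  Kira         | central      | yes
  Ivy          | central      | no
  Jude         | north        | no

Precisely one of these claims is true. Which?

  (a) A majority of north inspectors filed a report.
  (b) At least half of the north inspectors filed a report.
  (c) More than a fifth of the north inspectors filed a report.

|A| = 13, |A ∩ B| = 3, |A ∖ B| = 10.
(a) requires |A ∩ B| > |A ∖ B|: false.
(b) requires |A ∩ B| ≥ |A ∖ B|: false.
(c) requires |A ∩ B| / |A| > 1/5: true.

(c)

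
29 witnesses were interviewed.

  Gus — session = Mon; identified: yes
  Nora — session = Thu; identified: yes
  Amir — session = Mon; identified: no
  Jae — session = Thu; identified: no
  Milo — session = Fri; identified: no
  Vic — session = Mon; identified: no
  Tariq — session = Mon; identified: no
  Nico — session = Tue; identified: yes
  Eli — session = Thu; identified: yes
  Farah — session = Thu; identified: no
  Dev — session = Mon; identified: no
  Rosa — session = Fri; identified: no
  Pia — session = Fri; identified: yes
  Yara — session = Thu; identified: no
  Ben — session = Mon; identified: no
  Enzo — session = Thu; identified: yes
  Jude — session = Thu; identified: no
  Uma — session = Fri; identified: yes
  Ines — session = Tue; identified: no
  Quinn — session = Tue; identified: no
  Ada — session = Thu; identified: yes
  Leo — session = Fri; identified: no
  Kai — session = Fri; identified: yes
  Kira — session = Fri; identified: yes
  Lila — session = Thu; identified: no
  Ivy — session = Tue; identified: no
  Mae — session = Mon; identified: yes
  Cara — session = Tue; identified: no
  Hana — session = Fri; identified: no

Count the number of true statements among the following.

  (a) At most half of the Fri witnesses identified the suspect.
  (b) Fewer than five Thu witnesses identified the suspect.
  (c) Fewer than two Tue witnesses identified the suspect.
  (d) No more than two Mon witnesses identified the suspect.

4

(a) Fri: |A| = 8, |A ∩ B| = 4; needs |A ∩ B| ≤ |A ∖ B| — true.
(b) Thu: |A| = 9, |A ∩ B| = 4; needs |A ∩ B| < 5 — true.
(c) Tue: |A| = 5, |A ∩ B| = 1; needs |A ∩ B| < 2 — true.
(d) Mon: |A| = 7, |A ∩ B| = 2; needs |A ∩ B| ≤ 2 — true.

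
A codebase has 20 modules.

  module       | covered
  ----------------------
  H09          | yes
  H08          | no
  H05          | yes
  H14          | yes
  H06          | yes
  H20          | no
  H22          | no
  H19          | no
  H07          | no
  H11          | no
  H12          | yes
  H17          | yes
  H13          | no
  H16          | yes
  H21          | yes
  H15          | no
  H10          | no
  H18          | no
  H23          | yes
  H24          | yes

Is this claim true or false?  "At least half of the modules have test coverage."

True

'At least half of the modules have test coverage' holds iff |A ∩ B| ≥ |A ∖ B|.
|A| = 20, |A ∩ B| = 10, |A ∖ B| = 10.
10 = 10, so the statement is true.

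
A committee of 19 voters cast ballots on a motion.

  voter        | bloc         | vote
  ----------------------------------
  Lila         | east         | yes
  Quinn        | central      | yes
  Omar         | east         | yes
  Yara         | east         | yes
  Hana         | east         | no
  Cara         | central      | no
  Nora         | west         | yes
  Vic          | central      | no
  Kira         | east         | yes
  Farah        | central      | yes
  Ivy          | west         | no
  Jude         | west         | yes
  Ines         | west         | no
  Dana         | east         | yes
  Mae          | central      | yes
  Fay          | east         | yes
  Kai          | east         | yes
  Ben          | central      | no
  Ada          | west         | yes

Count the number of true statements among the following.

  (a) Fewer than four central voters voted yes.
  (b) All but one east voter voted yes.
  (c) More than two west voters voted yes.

(a) central: |A| = 6, |A ∩ B| = 3; needs |A ∩ B| < 4 — true.
(b) east: |A| = 8, |A ∩ B| = 7; needs |A ∖ B| = 1 — true.
(c) west: |A| = 5, |A ∩ B| = 3; needs |A ∩ B| > 2 — true.

3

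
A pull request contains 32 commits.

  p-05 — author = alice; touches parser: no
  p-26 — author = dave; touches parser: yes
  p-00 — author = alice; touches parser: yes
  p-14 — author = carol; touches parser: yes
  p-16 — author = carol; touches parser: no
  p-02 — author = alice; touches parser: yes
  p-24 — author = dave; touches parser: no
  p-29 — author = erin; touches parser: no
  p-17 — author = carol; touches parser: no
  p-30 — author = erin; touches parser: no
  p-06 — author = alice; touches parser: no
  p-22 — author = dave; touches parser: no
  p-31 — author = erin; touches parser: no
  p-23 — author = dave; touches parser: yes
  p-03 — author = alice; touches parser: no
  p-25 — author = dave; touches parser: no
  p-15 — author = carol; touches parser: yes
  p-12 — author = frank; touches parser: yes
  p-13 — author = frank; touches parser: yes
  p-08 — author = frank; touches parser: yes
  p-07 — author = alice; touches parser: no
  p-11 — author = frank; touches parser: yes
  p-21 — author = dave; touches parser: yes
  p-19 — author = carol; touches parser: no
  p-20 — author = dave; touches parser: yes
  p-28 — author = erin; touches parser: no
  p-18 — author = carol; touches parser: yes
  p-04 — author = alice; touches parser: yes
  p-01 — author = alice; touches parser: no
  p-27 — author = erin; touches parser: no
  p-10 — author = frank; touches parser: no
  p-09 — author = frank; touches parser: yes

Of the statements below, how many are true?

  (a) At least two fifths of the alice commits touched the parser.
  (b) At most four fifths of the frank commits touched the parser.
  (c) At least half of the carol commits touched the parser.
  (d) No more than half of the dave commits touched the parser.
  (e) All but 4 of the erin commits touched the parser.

(a) alice: |A| = 8, |A ∩ B| = 3; needs |A ∩ B| / |A| ≥ 2/5 — false.
(b) frank: |A| = 6, |A ∩ B| = 5; needs |A ∩ B| / |A| ≤ 4/5 — false.
(c) carol: |A| = 6, |A ∩ B| = 3; needs |A ∩ B| ≥ |A ∖ B| — true.
(d) dave: |A| = 7, |A ∩ B| = 4; needs |A ∩ B| ≤ |A ∖ B| — false.
(e) erin: |A| = 5, |A ∩ B| = 0; needs |A ∖ B| = 4 — false.

1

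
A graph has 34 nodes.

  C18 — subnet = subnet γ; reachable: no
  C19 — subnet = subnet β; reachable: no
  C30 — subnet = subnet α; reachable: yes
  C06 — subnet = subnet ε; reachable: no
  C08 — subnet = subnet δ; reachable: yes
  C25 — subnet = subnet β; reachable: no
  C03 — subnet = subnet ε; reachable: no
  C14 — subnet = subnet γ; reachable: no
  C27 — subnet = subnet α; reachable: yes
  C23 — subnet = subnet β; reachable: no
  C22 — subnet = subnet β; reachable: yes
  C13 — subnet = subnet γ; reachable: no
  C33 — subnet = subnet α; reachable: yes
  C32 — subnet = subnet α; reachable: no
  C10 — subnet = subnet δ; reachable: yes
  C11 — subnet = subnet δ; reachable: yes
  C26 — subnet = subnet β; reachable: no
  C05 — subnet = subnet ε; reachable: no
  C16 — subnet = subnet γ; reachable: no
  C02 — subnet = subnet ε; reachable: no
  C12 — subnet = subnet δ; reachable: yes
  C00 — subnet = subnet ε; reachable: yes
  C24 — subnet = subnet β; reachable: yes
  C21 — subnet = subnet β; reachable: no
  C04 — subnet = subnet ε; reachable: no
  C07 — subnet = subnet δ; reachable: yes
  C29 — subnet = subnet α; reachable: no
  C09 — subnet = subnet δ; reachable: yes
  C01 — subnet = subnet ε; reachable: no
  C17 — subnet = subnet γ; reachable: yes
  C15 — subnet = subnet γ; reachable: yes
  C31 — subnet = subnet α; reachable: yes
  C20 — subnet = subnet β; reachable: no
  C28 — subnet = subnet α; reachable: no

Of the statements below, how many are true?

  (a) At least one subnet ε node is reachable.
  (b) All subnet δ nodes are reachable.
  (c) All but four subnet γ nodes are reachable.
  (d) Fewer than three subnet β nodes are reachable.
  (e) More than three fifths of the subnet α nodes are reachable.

4

(a) subnet ε: |A| = 7, |A ∩ B| = 1; needs A ∩ B ≠ ∅ (|A ∩ B| ≥ 1) — true.
(b) subnet δ: |A| = 6, |A ∩ B| = 6; needs A ⊆ B, i.e. every element of A is in B (|A ∖ B| = 0) — true.
(c) subnet γ: |A| = 6, |A ∩ B| = 2; needs |A ∖ B| = 4 — true.
(d) subnet β: |A| = 8, |A ∩ B| = 2; needs |A ∩ B| < 3 — true.
(e) subnet α: |A| = 7, |A ∩ B| = 4; needs |A ∩ B| / |A| > 3/5 — false.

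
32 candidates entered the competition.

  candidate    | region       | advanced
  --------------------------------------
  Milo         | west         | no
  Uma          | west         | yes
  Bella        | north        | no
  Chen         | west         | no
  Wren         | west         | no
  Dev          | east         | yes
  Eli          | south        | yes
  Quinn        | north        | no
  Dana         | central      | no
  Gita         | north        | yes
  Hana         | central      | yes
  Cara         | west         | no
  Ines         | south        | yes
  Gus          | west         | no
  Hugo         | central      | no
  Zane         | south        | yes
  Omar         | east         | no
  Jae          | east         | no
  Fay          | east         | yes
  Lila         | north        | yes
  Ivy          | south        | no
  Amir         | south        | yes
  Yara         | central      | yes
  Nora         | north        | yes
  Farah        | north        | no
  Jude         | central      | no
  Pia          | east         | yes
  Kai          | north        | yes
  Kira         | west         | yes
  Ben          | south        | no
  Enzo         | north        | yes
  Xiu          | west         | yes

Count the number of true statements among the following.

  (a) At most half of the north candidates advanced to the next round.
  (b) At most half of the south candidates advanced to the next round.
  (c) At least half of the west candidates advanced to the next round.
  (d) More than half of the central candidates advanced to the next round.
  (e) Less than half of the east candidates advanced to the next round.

0

(a) north: |A| = 8, |A ∩ B| = 5; needs |A ∩ B| ≤ |A ∖ B| — false.
(b) south: |A| = 6, |A ∩ B| = 4; needs |A ∩ B| ≤ |A ∖ B| — false.
(c) west: |A| = 8, |A ∩ B| = 3; needs |A ∩ B| ≥ |A ∖ B| — false.
(d) central: |A| = 5, |A ∩ B| = 2; needs |A ∩ B| > |A ∖ B| — false.
(e) east: |A| = 5, |A ∩ B| = 3; needs |A ∩ B| < |A ∖ B| — false.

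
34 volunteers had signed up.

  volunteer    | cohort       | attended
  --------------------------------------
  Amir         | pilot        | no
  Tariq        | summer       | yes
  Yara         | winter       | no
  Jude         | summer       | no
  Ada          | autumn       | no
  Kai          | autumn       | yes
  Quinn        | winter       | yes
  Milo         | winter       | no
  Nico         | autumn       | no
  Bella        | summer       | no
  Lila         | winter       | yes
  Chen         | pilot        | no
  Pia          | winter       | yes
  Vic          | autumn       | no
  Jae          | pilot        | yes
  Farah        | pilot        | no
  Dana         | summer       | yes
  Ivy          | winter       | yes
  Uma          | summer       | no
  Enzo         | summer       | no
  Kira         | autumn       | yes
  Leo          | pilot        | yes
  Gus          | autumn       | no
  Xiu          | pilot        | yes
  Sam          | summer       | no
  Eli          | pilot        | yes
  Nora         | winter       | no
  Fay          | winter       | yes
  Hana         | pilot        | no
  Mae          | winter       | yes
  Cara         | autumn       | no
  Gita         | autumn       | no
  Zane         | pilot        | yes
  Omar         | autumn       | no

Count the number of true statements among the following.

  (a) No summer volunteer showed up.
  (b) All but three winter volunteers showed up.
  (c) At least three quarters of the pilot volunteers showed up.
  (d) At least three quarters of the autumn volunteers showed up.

1

(a) summer: |A| = 7, |A ∩ B| = 2; needs A ∩ B = ∅ (|A ∩ B| = 0) — false.
(b) winter: |A| = 9, |A ∩ B| = 6; needs |A ∖ B| = 3 — true.
(c) pilot: |A| = 9, |A ∩ B| = 5; needs |A ∩ B| / |A| ≥ 3/4 — false.
(d) autumn: |A| = 9, |A ∩ B| = 2; needs |A ∩ B| / |A| ≥ 3/4 — false.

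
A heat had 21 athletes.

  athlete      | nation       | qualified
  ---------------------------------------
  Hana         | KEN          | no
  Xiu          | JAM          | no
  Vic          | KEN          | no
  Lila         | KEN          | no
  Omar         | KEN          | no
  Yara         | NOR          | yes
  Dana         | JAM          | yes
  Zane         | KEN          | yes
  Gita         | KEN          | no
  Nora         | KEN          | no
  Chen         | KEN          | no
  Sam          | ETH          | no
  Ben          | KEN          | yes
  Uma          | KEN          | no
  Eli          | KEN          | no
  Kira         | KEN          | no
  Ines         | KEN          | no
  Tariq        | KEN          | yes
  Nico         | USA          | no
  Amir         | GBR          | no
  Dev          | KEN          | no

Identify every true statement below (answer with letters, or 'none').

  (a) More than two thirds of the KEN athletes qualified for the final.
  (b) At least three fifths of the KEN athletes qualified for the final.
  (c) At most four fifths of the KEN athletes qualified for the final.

|A| = 15, |A ∩ B| = 3, |A ∖ B| = 12.
(a) |A ∩ B| / |A| > 2/3: fails.
(b) |A ∩ B| / |A| ≥ 3/5: fails.
(c) |A ∩ B| / |A| ≤ 4/5: holds.

(c)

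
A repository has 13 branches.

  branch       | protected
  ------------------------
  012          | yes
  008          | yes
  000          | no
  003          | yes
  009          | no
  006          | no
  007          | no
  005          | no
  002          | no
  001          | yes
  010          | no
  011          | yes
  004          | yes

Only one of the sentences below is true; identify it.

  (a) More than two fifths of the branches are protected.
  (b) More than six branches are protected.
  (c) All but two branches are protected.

(a)

|A| = 13, |A ∩ B| = 6, |A ∖ B| = 7.
(a) requires |A ∩ B| / |A| > 2/5: true.
(b) requires |A ∩ B| > 6: false.
(c) requires |A ∖ B| = 2: false.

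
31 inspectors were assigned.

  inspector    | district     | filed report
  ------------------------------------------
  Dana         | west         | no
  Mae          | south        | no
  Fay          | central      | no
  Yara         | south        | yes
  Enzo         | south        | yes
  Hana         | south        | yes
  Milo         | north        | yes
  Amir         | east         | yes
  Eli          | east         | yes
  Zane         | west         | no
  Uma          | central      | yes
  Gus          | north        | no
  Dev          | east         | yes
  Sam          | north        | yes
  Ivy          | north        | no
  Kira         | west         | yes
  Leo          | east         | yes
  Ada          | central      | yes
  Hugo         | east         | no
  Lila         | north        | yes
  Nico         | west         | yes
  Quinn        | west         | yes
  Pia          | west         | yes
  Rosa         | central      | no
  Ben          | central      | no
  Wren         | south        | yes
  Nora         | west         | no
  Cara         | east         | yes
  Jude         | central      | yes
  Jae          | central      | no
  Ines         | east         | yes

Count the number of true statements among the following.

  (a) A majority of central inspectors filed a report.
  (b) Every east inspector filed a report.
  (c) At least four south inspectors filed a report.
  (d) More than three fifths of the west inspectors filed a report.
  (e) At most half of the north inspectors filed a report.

(a) central: |A| = 7, |A ∩ B| = 3; needs |A ∩ B| > |A ∖ B| — false.
(b) east: |A| = 7, |A ∩ B| = 6; needs A ⊆ B, i.e. every element of A is in B (|A ∖ B| = 0) — false.
(c) south: |A| = 5, |A ∩ B| = 4; needs |A ∩ B| ≥ 4 — true.
(d) west: |A| = 7, |A ∩ B| = 4; needs |A ∩ B| / |A| > 3/5 — false.
(e) north: |A| = 5, |A ∩ B| = 3; needs |A ∩ B| ≤ |A ∖ B| — false.

1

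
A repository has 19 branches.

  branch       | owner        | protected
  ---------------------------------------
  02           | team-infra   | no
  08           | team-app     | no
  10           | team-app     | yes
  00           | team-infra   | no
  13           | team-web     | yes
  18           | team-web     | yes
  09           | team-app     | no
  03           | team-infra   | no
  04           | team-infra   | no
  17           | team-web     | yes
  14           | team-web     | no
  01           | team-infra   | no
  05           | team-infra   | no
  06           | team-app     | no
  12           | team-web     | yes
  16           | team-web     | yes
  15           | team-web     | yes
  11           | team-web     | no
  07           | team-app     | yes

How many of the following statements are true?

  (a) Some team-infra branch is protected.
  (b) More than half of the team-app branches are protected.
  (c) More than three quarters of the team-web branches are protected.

(a) team-infra: |A| = 6, |A ∩ B| = 0; needs A ∩ B ≠ ∅ (|A ∩ B| ≥ 1) — false.
(b) team-app: |A| = 5, |A ∩ B| = 2; needs |A ∩ B| > |A ∖ B| — false.
(c) team-web: |A| = 8, |A ∩ B| = 6; needs |A ∩ B| / |A| > 3/4 — false.

0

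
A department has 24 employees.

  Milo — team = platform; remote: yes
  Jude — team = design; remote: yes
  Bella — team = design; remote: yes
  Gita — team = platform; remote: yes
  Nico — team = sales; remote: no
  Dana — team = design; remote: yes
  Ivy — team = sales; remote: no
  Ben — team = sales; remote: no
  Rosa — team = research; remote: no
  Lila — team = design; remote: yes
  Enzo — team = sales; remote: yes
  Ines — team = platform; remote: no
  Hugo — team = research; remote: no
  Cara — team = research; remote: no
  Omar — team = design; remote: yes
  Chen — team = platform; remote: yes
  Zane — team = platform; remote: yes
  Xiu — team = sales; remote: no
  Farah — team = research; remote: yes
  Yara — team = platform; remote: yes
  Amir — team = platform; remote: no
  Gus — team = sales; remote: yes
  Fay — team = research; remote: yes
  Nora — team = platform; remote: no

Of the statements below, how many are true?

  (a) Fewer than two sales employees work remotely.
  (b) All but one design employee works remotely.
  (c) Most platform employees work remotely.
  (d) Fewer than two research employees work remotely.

1

(a) sales: |A| = 6, |A ∩ B| = 2; needs |A ∩ B| < 2 — false.
(b) design: |A| = 5, |A ∩ B| = 5; needs |A ∖ B| = 1 — false.
(c) platform: |A| = 8, |A ∩ B| = 5; needs |A ∩ B| > |A ∖ B| — true.
(d) research: |A| = 5, |A ∩ B| = 2; needs |A ∩ B| < 2 — false.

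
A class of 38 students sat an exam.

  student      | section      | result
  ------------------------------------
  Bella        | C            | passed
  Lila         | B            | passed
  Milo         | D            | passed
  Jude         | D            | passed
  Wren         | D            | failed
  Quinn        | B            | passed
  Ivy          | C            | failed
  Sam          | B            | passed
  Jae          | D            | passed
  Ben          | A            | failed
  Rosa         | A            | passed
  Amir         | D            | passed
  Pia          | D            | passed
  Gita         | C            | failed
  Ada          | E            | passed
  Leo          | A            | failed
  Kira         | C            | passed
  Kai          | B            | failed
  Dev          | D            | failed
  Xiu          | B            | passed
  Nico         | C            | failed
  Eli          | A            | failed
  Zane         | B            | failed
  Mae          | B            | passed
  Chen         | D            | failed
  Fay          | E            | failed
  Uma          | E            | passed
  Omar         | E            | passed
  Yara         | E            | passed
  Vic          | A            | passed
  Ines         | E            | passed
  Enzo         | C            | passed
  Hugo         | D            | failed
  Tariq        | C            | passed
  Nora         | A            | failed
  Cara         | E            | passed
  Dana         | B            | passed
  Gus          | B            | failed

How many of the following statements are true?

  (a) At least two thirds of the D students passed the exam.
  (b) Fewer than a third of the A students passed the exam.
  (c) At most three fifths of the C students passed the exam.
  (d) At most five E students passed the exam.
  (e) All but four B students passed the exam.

1

(a) D: |A| = 9, |A ∩ B| = 5; needs |A ∩ B| / |A| ≥ 2/3 — false.
(b) A: |A| = 6, |A ∩ B| = 2; needs |A ∩ B| / |A| < 1/3 — false.
(c) C: |A| = 7, |A ∩ B| = 4; needs |A ∩ B| / |A| ≤ 3/5 — true.
(d) E: |A| = 7, |A ∩ B| = 6; needs |A ∩ B| ≤ 5 — false.
(e) B: |A| = 9, |A ∩ B| = 6; needs |A ∖ B| = 4 — false.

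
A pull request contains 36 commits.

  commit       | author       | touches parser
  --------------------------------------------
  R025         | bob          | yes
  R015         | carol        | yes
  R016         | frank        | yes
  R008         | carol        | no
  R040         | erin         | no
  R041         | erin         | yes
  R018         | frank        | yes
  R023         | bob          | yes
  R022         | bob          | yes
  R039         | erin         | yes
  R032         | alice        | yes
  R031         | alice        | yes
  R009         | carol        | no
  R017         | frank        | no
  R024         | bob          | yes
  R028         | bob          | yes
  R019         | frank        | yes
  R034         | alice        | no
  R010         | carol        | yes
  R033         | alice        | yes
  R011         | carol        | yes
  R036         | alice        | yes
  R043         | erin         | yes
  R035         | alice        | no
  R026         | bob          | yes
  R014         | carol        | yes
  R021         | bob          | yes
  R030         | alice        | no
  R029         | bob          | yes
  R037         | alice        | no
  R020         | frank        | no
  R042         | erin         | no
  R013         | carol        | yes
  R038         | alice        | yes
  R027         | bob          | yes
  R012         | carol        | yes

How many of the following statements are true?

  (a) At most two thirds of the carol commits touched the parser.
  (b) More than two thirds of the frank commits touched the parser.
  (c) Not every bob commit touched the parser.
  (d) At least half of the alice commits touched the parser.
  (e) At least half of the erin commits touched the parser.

(a) carol: |A| = 8, |A ∩ B| = 6; needs |A ∩ B| / |A| ≤ 2/3 — false.
(b) frank: |A| = 5, |A ∩ B| = 3; needs |A ∩ B| / |A| > 2/3 — false.
(c) bob: |A| = 9, |A ∩ B| = 9; needs A ⊄ B (|A ∖ B| ≥ 1) — false.
(d) alice: |A| = 9, |A ∩ B| = 5; needs |A ∩ B| ≥ |A ∖ B| — true.
(e) erin: |A| = 5, |A ∩ B| = 3; needs |A ∩ B| ≥ |A ∖ B| — true.

2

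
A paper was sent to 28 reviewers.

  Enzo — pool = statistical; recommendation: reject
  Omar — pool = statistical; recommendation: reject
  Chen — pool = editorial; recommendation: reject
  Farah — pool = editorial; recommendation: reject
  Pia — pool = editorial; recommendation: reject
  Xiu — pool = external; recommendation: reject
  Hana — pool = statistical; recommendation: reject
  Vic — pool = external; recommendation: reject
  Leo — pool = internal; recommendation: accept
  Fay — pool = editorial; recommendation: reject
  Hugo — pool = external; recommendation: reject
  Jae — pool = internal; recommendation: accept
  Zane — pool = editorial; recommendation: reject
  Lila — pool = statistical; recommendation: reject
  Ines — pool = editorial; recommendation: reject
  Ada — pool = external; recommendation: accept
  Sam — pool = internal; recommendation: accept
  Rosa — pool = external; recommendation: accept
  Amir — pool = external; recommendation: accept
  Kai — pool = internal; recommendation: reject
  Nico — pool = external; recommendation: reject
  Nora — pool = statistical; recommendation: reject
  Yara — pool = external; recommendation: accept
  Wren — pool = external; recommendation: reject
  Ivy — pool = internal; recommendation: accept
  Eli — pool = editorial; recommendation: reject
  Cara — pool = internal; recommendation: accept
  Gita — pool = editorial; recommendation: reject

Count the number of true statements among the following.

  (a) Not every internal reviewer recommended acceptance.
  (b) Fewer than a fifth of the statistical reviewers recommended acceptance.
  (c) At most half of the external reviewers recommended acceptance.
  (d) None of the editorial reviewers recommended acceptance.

4

(a) internal: |A| = 6, |A ∩ B| = 5; needs A ⊄ B (|A ∖ B| ≥ 1) — true.
(b) statistical: |A| = 5, |A ∩ B| = 0; needs |A ∩ B| / |A| < 1/5 — true.
(c) external: |A| = 9, |A ∩ B| = 4; needs |A ∩ B| ≤ |A ∖ B| — true.
(d) editorial: |A| = 8, |A ∩ B| = 0; needs A ∩ B = ∅ (|A ∩ B| = 0) — true.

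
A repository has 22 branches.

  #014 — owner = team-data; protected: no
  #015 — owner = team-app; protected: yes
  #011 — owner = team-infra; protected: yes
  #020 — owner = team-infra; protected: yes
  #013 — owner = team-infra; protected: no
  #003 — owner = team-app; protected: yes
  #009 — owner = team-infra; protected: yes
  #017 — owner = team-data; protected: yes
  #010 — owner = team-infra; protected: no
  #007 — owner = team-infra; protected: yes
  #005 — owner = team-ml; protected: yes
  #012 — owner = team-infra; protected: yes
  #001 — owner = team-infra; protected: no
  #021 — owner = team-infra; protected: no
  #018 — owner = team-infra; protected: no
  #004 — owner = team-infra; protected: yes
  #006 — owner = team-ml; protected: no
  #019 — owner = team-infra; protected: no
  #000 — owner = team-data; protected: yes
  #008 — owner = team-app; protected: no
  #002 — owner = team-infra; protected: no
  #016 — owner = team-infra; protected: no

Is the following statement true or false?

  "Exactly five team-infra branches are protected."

False

'Exactly five team-infra branches are protected' holds iff |A ∩ B| = 5.
A (the restrictor) = {#011, #020, #013, #009, #010, #007, #012, #001, #021, #018, #004, #019, #002, #016}, |A| = 14.
A ∩ B = {#011, #020, #009, #007, #012, #004}, so |A ∩ B| = 6.
|A ∩ B| = 6, so the statement is false.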